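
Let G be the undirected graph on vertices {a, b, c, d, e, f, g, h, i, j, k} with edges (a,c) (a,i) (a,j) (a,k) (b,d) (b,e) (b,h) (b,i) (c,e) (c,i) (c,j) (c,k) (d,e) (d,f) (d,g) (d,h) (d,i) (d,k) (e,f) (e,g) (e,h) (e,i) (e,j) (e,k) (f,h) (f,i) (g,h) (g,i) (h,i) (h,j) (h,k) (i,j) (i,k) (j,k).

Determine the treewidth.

A width-4 tree decomposition is:
Bags: B1 = {d, e, f, h, i}  B2 = {d, e, h, i, k}  B3 = {e, h, i, j, k}  B4 = {b, d, e, h, i}  B5 = {d, e, g, h, i}  B6 = {c, e, i, j, k}  B7 = {a, c, i, j, k}
Tree: B1–B2, B2–B3, B1–B4, B4–B5, B3–B6, B6–B7
Each bag holds 5 vertices, so the decomposition has width 4, which upper-bounds the treewidth. On the other hand G contains the 5-clique {d, e, g, h, i}. A clique must lie in a single bag of any decomposition, so no decomposition can have width below 4. Hence tw(G) = 4 exactly.

4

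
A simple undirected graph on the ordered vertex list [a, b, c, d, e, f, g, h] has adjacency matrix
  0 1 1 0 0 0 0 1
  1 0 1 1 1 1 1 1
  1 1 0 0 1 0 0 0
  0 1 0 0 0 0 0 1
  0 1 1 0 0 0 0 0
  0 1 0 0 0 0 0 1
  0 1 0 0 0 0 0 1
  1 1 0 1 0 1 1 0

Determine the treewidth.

A width-2 tree decomposition is:
Bags: B1 = {b, d, h}  B2 = {b, f, h}  B3 = {a, b, h}  B4 = {a, b, c}  B5 = {b, g, h}  B6 = {b, c, e}
Tree: B1–B2, B1–B3, B3–B4, B2–B5, B4–B6
The largest bag has 3 vertices, giving width 2; this decomposition certifies tw(G) ≤ 2. For the lower bound, the 3 vertices {b, c, e} are pairwise adjacent, and any tree decomposition puts a clique entirely inside one bag — forcing width ≥ 2. Hence tw(G) = 2 exactly.

2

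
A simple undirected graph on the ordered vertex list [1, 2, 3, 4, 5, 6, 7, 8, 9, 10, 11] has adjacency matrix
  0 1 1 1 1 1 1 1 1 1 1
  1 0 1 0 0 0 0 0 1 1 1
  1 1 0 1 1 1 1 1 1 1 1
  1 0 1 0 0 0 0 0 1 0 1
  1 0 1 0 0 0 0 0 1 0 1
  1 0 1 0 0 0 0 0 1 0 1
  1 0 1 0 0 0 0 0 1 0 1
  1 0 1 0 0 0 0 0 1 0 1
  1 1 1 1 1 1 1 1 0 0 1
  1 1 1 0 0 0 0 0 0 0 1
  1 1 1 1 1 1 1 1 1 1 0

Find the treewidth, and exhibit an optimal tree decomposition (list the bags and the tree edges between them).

Treewidth 4.
Bags: B1 = {1, 2, 3, 9, 11}  B2 = {1, 2, 3, 10, 11}  B3 = {1, 3, 8, 9, 11}  B4 = {1, 3, 6, 9, 11}  B5 = {1, 3, 7, 9, 11}  B6 = {1, 3, 5, 9, 11}  B7 = {1, 3, 4, 9, 11}
Tree: B1–B2, B1–B3, B1–B4, B3–B5, B1–B6, B3–B7

The largest bag has 5 vertices, giving width 4; this decomposition certifies tw(G) ≤ 4. Conversely, {1, 2, 3, 9, 11} is a clique of size 5, and the vertices of any clique must share a bag in every tree decomposition; so some bag has ≥ 5 vertices and tw(G) ≥ 4. The upper and lower bounds meet at 4, so that is the treewidth.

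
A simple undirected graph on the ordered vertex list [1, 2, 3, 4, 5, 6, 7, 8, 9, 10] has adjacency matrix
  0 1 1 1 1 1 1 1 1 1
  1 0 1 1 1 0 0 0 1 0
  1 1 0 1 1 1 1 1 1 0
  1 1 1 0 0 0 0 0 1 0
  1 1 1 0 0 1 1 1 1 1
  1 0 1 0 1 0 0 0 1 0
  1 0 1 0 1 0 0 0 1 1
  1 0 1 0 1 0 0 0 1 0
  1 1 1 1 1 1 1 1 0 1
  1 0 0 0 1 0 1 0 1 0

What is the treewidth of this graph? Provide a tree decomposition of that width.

Treewidth 4.
One optimal decomposition is:
Bags: B1 = {1, 3, 5, 6, 9}  B2 = {1, 2, 3, 5, 9}  B3 = {1, 3, 5, 8, 9}  B4 = {1, 3, 5, 7, 9}  B5 = {1, 5, 7, 9, 10}  B6 = {1, 2, 3, 4, 9}
Tree: B1–B2, B2–B3, B1–B4, B4–B5, B2–B6

The largest bag has 5 vertices, giving width 4; this decomposition certifies tw(G) ≤ 4. For the lower bound, the 5 vertices {1, 5, 7, 9, 10} are pairwise adjacent, and any tree decomposition puts a clique entirely inside one bag — forcing width ≥ 4. Therefore the treewidth is 4.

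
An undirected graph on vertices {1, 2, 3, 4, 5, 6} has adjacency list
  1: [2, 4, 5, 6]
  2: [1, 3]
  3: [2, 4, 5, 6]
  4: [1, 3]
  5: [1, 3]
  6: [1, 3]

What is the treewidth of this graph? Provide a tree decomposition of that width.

Treewidth 2.
One optimal decomposition is:
Bags: B1 = {1, 3, 5}  B2 = {1, 3, 6}  B3 = {1, 3, 4}  B4 = {1, 2, 3}
Tree: B1–B2, B2–B3, B3–B4

Each bag holds 3 vertices, so the decomposition has width 2, which upper-bounds the treewidth. For the lower bound, G contains the cycle 3–5–1–6–3, so G is not a forest; only forests have treewidth ≤ 1, hence tw(G) ≥ 2. The upper and lower bounds meet at 2, so that is the treewidth.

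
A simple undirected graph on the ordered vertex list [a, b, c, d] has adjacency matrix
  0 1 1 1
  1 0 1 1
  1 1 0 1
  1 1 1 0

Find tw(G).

3

A width-3 tree decomposition is:
Bags: B1 = {a, b, c, d}
Tree: (single bag)
With just one bag of size 4, the width is 4 − 1 = 3, so tw(G) ≤ 3. For the lower bound, the 4 vertices {a, b, c, d} are pairwise adjacent, and any tree decomposition puts a clique entirely inside one bag — forcing width ≥ 3. Hence tw(G) = 3 exactly.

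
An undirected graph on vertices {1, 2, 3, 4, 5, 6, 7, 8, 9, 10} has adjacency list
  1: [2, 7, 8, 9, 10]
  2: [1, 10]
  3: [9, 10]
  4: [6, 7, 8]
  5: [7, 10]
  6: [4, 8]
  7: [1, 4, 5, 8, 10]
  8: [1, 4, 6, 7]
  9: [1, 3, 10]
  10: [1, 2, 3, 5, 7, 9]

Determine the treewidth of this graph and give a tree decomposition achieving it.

Treewidth 2.
One optimal decomposition is:
Bags: B1 = {1, 7, 8}  B2 = {4, 7, 8}  B3 = {1, 7, 10}  B4 = {4, 6, 8}  B5 = {1, 9, 10}  B6 = {1, 2, 10}  B7 = {5, 7, 10}  B8 = {3, 9, 10}
Tree: B1–B2, B1–B3, B2–B4, B3–B5, B5–B6, B3–B7, B5–B8

Every bag has size at most 3, so the width is 3 − 1 = 2 and tw(G) ≤ 2. For the lower bound, the 3 vertices {1, 7, 8} are pairwise adjacent, and any tree decomposition puts a clique entirely inside one bag — forcing width ≥ 2. Therefore the treewidth is 2.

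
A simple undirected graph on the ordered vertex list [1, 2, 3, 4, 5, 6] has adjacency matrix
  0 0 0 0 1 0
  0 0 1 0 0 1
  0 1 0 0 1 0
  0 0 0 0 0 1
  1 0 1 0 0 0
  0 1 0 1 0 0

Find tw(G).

1

A width-1 tree decomposition is:
Bags: B1 = {1, 5}  B2 = {3, 5}  B3 = {2, 3}  B4 = {2, 6}  B5 = {4, 6}
Tree: B1–B2, B2–B3, B3–B4, B4–B5
Each bag holds 2 vertices, so the decomposition has width 1, which upper-bounds the treewidth. Since G has at least one edge (e.g. 1–5), it is not an edgeless graph, so tw(G) ≥ 1. Combining the bounds, tw(G) = 1.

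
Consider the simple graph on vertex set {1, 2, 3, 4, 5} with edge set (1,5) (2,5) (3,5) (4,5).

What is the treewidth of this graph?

1

A width-1 tree decomposition is:
Bags: B1 = {4, 5}  B2 = {1, 5}  B3 = {3, 5}  B4 = {2, 5}
Tree: B1–B2, B1–B3, B3–B4
Every bag has size at most 2, so the width is 2 − 1 = 1 and tw(G) ≤ 1. Any graph with an edge has treewidth ≥ 1, and G has the edge 4–5. Combining the bounds, tw(G) = 1.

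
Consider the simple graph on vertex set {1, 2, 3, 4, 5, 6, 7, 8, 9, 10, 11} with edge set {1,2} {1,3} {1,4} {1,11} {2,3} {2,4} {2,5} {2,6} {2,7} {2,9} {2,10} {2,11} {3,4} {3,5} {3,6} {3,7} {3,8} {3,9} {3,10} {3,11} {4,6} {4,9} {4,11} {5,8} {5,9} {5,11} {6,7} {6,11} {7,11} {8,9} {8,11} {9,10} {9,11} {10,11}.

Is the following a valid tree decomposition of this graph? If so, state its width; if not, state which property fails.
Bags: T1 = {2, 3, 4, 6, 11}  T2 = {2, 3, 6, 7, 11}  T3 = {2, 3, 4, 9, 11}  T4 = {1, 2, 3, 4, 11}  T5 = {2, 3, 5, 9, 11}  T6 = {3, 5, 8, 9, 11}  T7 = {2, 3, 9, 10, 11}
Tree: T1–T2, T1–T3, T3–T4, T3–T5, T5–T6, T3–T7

Checking the three conditions: (i) the bags cover all of {1, 2, 3, 4, 5, 6, 7, 8, 9, 10, 11}; (ii) for each edge, some bag contains both endpoints; (iii) the bags containing any fixed vertex form a subtree. All hold, so the decomposition is valid with width 5 − 1 = 4.

Yes; width 4.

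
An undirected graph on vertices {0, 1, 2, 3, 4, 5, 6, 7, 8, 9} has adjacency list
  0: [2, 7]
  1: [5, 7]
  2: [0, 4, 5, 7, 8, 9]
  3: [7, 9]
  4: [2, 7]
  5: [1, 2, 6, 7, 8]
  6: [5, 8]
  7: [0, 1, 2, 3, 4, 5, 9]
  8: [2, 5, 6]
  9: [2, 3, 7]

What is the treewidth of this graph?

2

A width-2 tree decomposition is:
Bags: B1 = {0, 2, 7}  B2 = {2, 5, 7}  B3 = {1, 5, 7}  B4 = {2, 5, 8}  B5 = {2, 7, 9}  B6 = {3, 7, 9}  B7 = {5, 6, 8}  B8 = {2, 4, 7}
Tree: B1–B2, B2–B3, B2–B4, B2–B5, B5–B6, B4–B7, B2–B8
Every bag has size at most 3, so the width is 3 − 1 = 2 and tw(G) ≤ 2. On the other hand G contains the 3-clique {2, 5, 8}. A clique must lie in a single bag of any decomposition, so no decomposition can have width below 2. The upper and lower bounds meet at 2, so that is the treewidth.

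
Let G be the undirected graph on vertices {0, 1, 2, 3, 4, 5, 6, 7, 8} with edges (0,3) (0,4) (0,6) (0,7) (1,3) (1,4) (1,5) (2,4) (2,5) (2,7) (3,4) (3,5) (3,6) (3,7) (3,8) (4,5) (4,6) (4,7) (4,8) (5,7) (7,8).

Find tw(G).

3

A width-3 tree decomposition is:
Bags: B1 = {3, 4, 7, 8}  B2 = {3, 4, 5, 7}  B3 = {0, 3, 4, 7}  B4 = {0, 3, 4, 6}  B5 = {1, 3, 4, 5}  B6 = {2, 4, 5, 7}
Tree: B1–B2, B1–B3, B3–B4, B2–B5, B2–B6
Each bag holds 4 vertices, so the decomposition has width 3, which upper-bounds the treewidth. Conversely, {2, 4, 5, 7} is a clique of size 4, and the vertices of any clique must share a bag in every tree decomposition; so some bag has ≥ 4 vertices and tw(G) ≥ 3. The upper and lower bounds meet at 3, so that is the treewidth.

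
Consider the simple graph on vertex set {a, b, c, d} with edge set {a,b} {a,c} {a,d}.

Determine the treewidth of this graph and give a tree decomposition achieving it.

Treewidth 1.
Bags: B1 = {a, c}  B2 = {a, d}  B3 = {a, b}
Tree: B1–B2, B2–B3

Each bag holds 2 vertices, so the decomposition has width 1, which upper-bounds the treewidth. G has an edge, so its treewidth is at least 1. Hence tw(G) = 1 exactly.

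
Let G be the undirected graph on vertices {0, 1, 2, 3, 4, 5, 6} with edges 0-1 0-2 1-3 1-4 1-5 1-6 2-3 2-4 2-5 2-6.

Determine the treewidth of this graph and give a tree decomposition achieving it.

Treewidth 2.
One optimal decomposition is:
Bags: B1 = {1, 2, 3}  B2 = {1, 2, 6}  B3 = {1, 2, 5}  B4 = {1, 2, 4}  B5 = {0, 1, 2}
Tree: B1–B2, B2–B3, B3–B4, B4–B5

Every bag has size at most 3, so the width is 3 − 1 = 2 and tw(G) ≤ 2. Since 1–3–2–6–1 is a cycle in G, G is not acyclic. Forests are exactly the graphs of treewidth ≤ 1, so tw(G) ≥ 2. Therefore the treewidth is 2.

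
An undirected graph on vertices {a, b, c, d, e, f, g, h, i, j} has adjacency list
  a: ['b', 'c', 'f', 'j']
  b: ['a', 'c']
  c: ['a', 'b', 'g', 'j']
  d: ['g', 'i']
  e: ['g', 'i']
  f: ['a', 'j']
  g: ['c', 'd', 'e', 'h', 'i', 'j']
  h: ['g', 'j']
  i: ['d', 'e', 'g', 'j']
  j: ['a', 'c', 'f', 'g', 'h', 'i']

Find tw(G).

2

A width-2 tree decomposition is:
Bags: B1 = {c, g, j}  B2 = {a, c, j}  B3 = {g, i, j}  B4 = {d, g, i}  B5 = {a, f, j}  B6 = {g, h, j}  B7 = {a, b, c}  B8 = {e, g, i}
Tree: B1–B2, B1–B3, B3–B4, B2–B5, B1–B6, B2–B7, B3–B8
Every bag has size at most 3, so the width is 3 − 1 = 2 and tw(G) ≤ 2. Conversely, {g, h, j} is a clique of size 3, and the vertices of any clique must share a bag in every tree decomposition; so some bag has ≥ 3 vertices and tw(G) ≥ 2. Combining the bounds, tw(G) = 2.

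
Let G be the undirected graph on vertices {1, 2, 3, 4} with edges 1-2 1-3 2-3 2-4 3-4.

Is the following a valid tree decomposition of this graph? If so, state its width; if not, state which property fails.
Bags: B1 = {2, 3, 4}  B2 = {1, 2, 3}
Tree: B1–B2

Every vertex of G appears in some bag (union = {1, 2, 3, 4}); every edge is covered by a bag; and for each vertex v the set of bags containing v is connected in the bag tree. The decomposition is therefore valid. The largest bag has 3 vertices, so the width is 2.

Yes; width 2.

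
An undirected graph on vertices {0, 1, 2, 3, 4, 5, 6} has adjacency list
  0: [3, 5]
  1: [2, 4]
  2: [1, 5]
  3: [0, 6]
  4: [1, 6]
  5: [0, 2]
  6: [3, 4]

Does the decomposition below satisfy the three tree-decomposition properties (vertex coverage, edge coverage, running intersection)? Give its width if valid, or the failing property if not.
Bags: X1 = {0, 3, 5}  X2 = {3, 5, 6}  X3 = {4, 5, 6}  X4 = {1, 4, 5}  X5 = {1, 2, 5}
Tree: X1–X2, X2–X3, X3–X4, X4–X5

Every vertex of G appears in some bag (union = {0, 1, 2, 3, 4, 5, 6}); every edge is covered by a bag; and for each vertex v the set of bags containing v is connected in the bag tree. The decomposition is therefore valid. The largest bag has 3 vertices, so the width is 2.

Yes; width 2.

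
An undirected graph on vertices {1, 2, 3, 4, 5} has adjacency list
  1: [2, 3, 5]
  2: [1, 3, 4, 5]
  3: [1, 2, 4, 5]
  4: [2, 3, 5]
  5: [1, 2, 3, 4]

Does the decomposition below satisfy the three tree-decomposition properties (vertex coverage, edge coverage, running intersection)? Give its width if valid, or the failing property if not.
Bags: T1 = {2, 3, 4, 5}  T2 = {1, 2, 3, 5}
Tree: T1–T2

Checking the three conditions: (i) the bags cover all of {1, 2, 3, 4, 5}; (ii) for each edge, some bag contains both endpoints; (iii) the bags containing any fixed vertex form a subtree. All hold, so the decomposition is valid with width 4 − 1 = 3.

Yes; width 3.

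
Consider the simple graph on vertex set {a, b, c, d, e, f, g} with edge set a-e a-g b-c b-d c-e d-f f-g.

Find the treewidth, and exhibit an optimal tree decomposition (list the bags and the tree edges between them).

Treewidth 2.
Bags: B1 = {b, c, d}  B2 = {c, d, e}  B3 = {a, d, e}  B4 = {a, d, g}  B5 = {d, f, g}
Tree: B1–B2, B2–B3, B3–B4, B4–B5

Each bag holds 3 vertices, so the decomposition has width 2, which upper-bounds the treewidth. The edges d–b–c–e–a–g–f–d form a cycle, so G is not a tree and its treewidth is at least 2. Combining the bounds, tw(G) = 2.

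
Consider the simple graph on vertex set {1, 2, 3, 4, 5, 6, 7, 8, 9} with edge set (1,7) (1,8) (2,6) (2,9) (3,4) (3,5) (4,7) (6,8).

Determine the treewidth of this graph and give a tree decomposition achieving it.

Every bag has size at most 2, so the width is 2 − 1 = 1 and tw(G) ≤ 1. Any graph with an edge has treewidth ≥ 1, and G has the edge 5–3. Hence tw(G) = 1 exactly.

Treewidth 1.
Bags: B1 = {3, 5}  B2 = {3, 4}  B3 = {4, 7}  B4 = {1, 7}  B5 = {1, 8}  B6 = {6, 8}  B7 = {2, 6}  B8 = {2, 9}
Tree: B1–B2, B2–B3, B3–B4, B4–B5, B5–B6, B6–B7, B7–B8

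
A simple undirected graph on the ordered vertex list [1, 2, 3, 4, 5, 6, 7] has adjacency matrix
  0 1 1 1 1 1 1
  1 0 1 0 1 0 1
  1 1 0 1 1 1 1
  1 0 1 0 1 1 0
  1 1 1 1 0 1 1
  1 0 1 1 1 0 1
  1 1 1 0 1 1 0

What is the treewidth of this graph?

A width-4 tree decomposition is:
Bags: B1 = {1, 3, 5, 6, 7}  B2 = {1, 3, 4, 5, 6}  B3 = {1, 2, 3, 5, 7}
Tree: B1–B2, B1–B3
The largest bag has 5 vertices, giving width 4; this decomposition certifies tw(G) ≤ 4. On the other hand G contains the 5-clique {1, 2, 3, 5, 7}. A clique must lie in a single bag of any decomposition, so no decomposition can have width below 4. Combining the bounds, tw(G) = 4.

4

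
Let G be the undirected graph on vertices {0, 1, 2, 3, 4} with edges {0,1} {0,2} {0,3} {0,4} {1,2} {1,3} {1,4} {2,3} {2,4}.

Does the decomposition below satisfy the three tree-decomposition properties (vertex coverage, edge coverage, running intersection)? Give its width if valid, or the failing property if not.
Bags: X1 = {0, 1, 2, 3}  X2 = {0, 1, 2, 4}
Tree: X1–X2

Checking the three conditions: (i) the bags cover all of {0, 1, 2, 3, 4}; (ii) for each edge, some bag contains both endpoints; (iii) the bags containing any fixed vertex form a subtree. All hold, so the decomposition is valid with width 4 − 1 = 3.

Yes; width 3.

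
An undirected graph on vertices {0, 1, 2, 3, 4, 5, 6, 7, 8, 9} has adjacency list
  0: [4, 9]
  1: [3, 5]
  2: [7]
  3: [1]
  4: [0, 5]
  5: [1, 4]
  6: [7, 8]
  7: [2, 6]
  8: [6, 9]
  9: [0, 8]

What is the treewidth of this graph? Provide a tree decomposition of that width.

Treewidth 1.
One such decomposition:
Bags: B1 = {1, 3}  B2 = {1, 5}  B3 = {4, 5}  B4 = {0, 4}  B5 = {0, 9}  B6 = {8, 9}  B7 = {6, 8}  B8 = {6, 7}  B9 = {2, 7}
Tree: B1–B2, B2–B3, B3–B4, B4–B5, B5–B6, B6–B7, B7–B8, B8–B9

Every bag has size at most 2, so the width is 2 − 1 = 1 and tw(G) ≤ 1. Any graph with an edge has treewidth ≥ 1, and G has the edge 3–1. Combining the bounds, tw(G) = 1.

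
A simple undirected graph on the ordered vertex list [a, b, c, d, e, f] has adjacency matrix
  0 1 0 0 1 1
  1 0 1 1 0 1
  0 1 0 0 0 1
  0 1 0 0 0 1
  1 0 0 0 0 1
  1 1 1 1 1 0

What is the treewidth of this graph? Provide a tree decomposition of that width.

Every bag has size at most 3, so the width is 3 − 1 = 2 and tw(G) ≤ 2. For the lower bound, the 3 vertices {a, e, f} are pairwise adjacent, and any tree decomposition puts a clique entirely inside one bag — forcing width ≥ 2. The upper and lower bounds meet at 2, so that is the treewidth.

Treewidth 2.
One such decomposition:
Bags: B1 = {a, b, f}  B2 = {b, d, f}  B3 = {a, e, f}  B4 = {b, c, f}
Tree: B1–B2, B1–B3, B1–B4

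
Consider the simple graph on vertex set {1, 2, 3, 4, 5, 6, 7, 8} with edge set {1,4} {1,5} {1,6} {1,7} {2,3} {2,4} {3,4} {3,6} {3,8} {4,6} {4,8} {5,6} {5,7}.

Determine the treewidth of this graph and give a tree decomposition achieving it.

Treewidth 2.
Bags: B1 = {2, 3, 4}  B2 = {3, 4, 6}  B3 = {1, 4, 6}  B4 = {3, 4, 8}  B5 = {1, 5, 6}  B6 = {1, 5, 7}
Tree: B1–B2, B2–B3, B2–B4, B3–B5, B5–B6

Each bag holds 3 vertices, so the decomposition has width 2, which upper-bounds the treewidth. On the other hand G contains the 3-clique {1, 4, 6}. A clique must lie in a single bag of any decomposition, so no decomposition can have width below 2. Therefore the treewidth is 2.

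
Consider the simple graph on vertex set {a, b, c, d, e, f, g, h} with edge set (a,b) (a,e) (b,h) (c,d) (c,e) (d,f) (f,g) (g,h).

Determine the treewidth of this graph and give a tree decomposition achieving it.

Each bag holds 3 vertices, so the decomposition has width 2, which upper-bounds the treewidth. The edges c–e–a–b–h–g–f–d–c form a cycle, so G is not a tree and its treewidth is at least 2. Hence tw(G) = 2 exactly.

Treewidth 2.
Bags: B1 = {a, c, e}  B2 = {a, b, c}  B3 = {b, c, h}  B4 = {c, g, h}  B5 = {c, f, g}  B6 = {c, d, f}
Tree: B1–B2, B2–B3, B3–B4, B4–B5, B5–B6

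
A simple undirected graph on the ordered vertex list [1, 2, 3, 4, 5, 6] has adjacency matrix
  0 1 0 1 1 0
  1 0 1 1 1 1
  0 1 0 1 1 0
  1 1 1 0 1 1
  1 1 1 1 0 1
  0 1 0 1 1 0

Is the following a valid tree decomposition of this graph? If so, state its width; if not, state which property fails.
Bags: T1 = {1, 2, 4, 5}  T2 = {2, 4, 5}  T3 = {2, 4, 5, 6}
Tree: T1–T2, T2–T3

A tree decomposition must satisfy three properties: every vertex lies in some bag; for every edge, both endpoints lie together in some bag; and for every vertex, the bags containing it form a connected subtree. Here vertex 3 appears in no bag, so the decomposition is invalid.

No — vertex 3 appears in no bag.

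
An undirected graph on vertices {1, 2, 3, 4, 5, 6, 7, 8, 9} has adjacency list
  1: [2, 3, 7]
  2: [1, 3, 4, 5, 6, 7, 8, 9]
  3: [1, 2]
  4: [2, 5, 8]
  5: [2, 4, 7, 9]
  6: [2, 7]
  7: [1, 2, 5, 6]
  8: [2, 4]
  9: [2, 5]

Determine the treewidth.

2

A width-2 tree decomposition is:
Bags: B1 = {1, 2, 7}  B2 = {2, 5, 7}  B3 = {2, 5, 9}  B4 = {2, 6, 7}  B5 = {1, 2, 3}  B6 = {2, 4, 5}  B7 = {2, 4, 8}
Tree: B1–B2, B2–B3, B1–B4, B1–B5, B2–B6, B6–B7
Each bag holds 3 vertices, so the decomposition has width 2, which upper-bounds the treewidth. Conversely, {1, 2, 3} is a clique of size 3, and the vertices of any clique must share a bag in every tree decomposition; so some bag has ≥ 3 vertices and tw(G) ≥ 2. Combining the bounds, tw(G) = 2.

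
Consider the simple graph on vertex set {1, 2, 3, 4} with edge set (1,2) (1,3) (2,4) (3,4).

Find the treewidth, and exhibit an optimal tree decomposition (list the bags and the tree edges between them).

Every bag has size at most 3, so the width is 3 − 1 = 2 and tw(G) ≤ 2. Since 2–4–3–1–2 is a cycle in G, G is not acyclic. Forests are exactly the graphs of treewidth ≤ 1, so tw(G) ≥ 2. Combining the bounds, tw(G) = 2.

Treewidth 2.
One optimal decomposition is:
Bags: B1 = {2, 3, 4}  B2 = {1, 2, 3}
Tree: B1–B2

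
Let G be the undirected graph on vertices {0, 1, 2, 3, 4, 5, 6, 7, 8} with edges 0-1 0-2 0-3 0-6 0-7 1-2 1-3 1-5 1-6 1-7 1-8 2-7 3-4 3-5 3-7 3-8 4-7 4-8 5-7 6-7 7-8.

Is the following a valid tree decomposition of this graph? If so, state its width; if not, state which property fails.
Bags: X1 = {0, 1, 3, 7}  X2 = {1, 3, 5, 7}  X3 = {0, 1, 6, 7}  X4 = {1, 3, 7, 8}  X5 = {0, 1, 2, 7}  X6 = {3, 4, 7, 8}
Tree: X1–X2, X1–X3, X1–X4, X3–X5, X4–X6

Yes; width 3.

Vertex coverage: the bags together contain {0, 1, 2, 3, 4, 5, 6, 7, 8}, the full vertex set. Edge coverage: each edge of G has both endpoints in at least one bag. Running intersection: for every vertex, the bags containing it form a connected subtree. All three properties hold, so this is a valid tree decomposition of width max|bag| − 1 = 3, and hence tw(G) ≤ 3.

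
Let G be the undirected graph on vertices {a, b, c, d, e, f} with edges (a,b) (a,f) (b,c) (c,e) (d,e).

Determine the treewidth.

A width-1 tree decomposition is:
Bags: B1 = {a, f}  B2 = {a, b}  B3 = {b, c}  B4 = {c, e}  B5 = {d, e}
Tree: B1–B2, B2–B3, B3–B4, B4–B5
Each bag holds 2 vertices, so the decomposition has width 1, which upper-bounds the treewidth. G has an edge, so its treewidth is at least 1. Hence tw(G) = 1 exactly.

1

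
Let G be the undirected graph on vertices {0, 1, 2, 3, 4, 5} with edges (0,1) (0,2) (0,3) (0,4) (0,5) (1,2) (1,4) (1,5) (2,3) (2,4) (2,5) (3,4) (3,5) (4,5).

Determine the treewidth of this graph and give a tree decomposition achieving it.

Treewidth 4.
Bags: B1 = {0, 1, 2, 4, 5}  B2 = {0, 2, 3, 4, 5}
Tree: B1–B2

The largest bag has 5 vertices, giving width 4; this decomposition certifies tw(G) ≤ 4. For the lower bound, the 5 vertices {0, 1, 2, 4, 5} are pairwise adjacent, and any tree decomposition puts a clique entirely inside one bag — forcing width ≥ 4. The upper and lower bounds meet at 4, so that is the treewidth.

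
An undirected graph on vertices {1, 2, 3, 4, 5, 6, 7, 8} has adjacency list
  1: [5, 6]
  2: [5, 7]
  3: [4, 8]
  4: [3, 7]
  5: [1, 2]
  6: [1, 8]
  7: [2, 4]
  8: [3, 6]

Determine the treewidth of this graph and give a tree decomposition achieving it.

The largest bag has 3 vertices, giving width 2; this decomposition certifies tw(G) ≤ 2. Since 4–3–8–6–1–5–2–7–4 is a cycle in G, G is not acyclic. Forests are exactly the graphs of treewidth ≤ 1, so tw(G) ≥ 2. The upper and lower bounds meet at 2, so that is the treewidth.

Treewidth 2.
One such decomposition:
Bags: B1 = {3, 4, 8}  B2 = {4, 6, 8}  B3 = {1, 4, 6}  B4 = {1, 4, 5}  B5 = {2, 4, 5}  B6 = {2, 4, 7}
Tree: B1–B2, B2–B3, B3–B4, B4–B5, B5–B6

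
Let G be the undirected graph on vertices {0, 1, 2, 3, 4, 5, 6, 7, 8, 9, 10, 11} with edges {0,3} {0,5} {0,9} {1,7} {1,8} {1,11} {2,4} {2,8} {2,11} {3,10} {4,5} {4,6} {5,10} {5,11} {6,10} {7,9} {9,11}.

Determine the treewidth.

3

A width-3 tree decomposition is:
Bags: B1 = {1, 7, 8, 9}  B2 = {1, 8, 9, 11}  B3 = {2, 8, 9, 11}  B4 = {0, 2, 9, 11}  B5 = {0, 2, 5, 11}  B6 = {0, 2, 4, 5}  B7 = {0, 3, 4, 5}  B8 = {3, 4, 5, 10}  B9 = {3, 4, 6, 10}
Tree: B1–B2, B2–B3, B3–B4, B4–B5, B5–B6, B6–B7, B7–B8, B8–B9
Each bag holds 4 vertices, so the decomposition has width 3, which upper-bounds the treewidth. For the lower bound: the 4 vertex sets {1,7,8}, {9}, {11}, {0,2,4,5} are disjoint, each induces a connected subgraph, and every pair is joined by at least one edge of G. Contracting each set to a single vertex therefore yields K_{4} as a minor, and since treewidth is minor-monotone, tw(G) ≥ tw(K_{4}) = 3. Therefore the treewidth is 3.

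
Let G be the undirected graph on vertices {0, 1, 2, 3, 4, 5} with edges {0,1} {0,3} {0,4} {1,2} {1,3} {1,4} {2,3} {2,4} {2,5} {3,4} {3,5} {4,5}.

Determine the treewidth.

A width-3 tree decomposition is:
Bags: B1 = {1, 2, 3, 4}  B2 = {2, 3, 4, 5}  B3 = {0, 1, 3, 4}
Tree: B1–B2, B1–B3
The largest bag has 4 vertices, giving width 3; this decomposition certifies tw(G) ≤ 3. Conversely, {0, 1, 3, 4} is a clique of size 4, and the vertices of any clique must share a bag in every tree decomposition; so some bag has ≥ 4 vertices and tw(G) ≥ 3. Combining the bounds, tw(G) = 3.

3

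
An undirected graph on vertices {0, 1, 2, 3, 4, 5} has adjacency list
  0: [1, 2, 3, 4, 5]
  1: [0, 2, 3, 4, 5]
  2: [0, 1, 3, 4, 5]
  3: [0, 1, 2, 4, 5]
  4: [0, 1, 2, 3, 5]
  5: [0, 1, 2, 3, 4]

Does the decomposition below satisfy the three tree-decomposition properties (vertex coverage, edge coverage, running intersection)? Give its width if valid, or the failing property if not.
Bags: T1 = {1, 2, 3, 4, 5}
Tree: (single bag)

A tree decomposition must satisfy three properties: every vertex lies in some bag; for every edge, both endpoints lie together in some bag; and for every vertex, the bags containing it form a connected subtree. Here vertex 0 appears in no bag, so the decomposition is invalid.

No — vertex 0 appears in no bag.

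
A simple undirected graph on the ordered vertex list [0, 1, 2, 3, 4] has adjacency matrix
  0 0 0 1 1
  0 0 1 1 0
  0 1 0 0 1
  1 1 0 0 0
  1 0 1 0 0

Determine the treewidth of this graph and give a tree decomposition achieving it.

Treewidth 2.
Bags: B1 = {0, 1, 3}  B2 = {0, 1, 4}  B3 = {1, 2, 4}
Tree: B1–B2, B2–B3

Each bag holds 3 vertices, so the decomposition has width 2, which upper-bounds the treewidth. The edges 1–3–0–4–2–1 form a cycle, so G is not a tree and its treewidth is at least 2. Combining the bounds, tw(G) = 2.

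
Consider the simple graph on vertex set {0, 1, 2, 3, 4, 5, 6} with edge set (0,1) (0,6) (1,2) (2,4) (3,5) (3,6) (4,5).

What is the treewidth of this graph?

A width-2 tree decomposition is:
Bags: B1 = {3, 4, 5}  B2 = {3, 4, 6}  B3 = {0, 4, 6}  B4 = {0, 1, 4}  B5 = {1, 2, 4}
Tree: B1–B2, B2–B3, B3–B4, B4–B5
The largest bag has 3 vertices, giving width 2; this decomposition certifies tw(G) ≤ 2. The edges 4–5–3–6–0–1–2–4 form a cycle, so G is not a tree and its treewidth is at least 2. Combining the bounds, tw(G) = 2.

2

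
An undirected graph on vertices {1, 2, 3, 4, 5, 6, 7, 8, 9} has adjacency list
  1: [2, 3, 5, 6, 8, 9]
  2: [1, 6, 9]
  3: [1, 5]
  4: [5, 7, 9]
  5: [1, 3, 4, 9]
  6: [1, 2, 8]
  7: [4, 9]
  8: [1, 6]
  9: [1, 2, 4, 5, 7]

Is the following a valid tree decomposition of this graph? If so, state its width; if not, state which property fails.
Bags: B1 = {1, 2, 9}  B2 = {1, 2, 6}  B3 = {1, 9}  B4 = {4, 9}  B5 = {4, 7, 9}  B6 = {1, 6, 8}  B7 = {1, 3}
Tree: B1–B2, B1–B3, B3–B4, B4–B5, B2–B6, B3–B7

No — vertex 5 appears in no bag.

A tree decomposition must satisfy three properties: every vertex lies in some bag; for every edge, both endpoints lie together in some bag; and for every vertex, the bags containing it form a connected subtree. Here vertex 5 appears in no bag, so the decomposition is invalid.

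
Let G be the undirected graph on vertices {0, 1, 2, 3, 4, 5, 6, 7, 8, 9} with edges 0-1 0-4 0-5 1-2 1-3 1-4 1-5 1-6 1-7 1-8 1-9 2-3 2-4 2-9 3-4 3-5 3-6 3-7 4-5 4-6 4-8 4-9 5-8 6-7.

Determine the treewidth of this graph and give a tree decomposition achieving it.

Each bag holds 4 vertices, so the decomposition has width 3, which upper-bounds the treewidth. On the other hand G contains the 4-clique {0, 1, 4, 5}. A clique must lie in a single bag of any decomposition, so no decomposition can have width below 3. Therefore the treewidth is 3.

Treewidth 3.
One such decomposition:
Bags: B1 = {1, 3, 4, 5}  B2 = {1, 2, 3, 4}  B3 = {1, 2, 4, 9}  B4 = {1, 4, 5, 8}  B5 = {1, 3, 4, 6}  B6 = {0, 1, 4, 5}  B7 = {1, 3, 6, 7}
Tree: B1–B2, B2–B3, B1–B4, B2–B5, B1–B6, B5–B7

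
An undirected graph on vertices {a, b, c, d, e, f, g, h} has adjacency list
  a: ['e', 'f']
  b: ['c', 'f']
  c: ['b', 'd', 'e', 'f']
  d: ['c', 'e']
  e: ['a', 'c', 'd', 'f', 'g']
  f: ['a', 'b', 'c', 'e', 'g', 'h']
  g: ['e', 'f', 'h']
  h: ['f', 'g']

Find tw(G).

A width-2 tree decomposition is:
Bags: B1 = {f, g, h}  B2 = {e, f, g}  B3 = {c, e, f}  B4 = {b, c, f}  B5 = {a, e, f}  B6 = {c, d, e}
Tree: B1–B2, B2–B3, B3–B4, B2–B5, B3–B6
The largest bag has 3 vertices, giving width 2; this decomposition certifies tw(G) ≤ 2. On the other hand G contains the 3-clique {c, d, e}. A clique must lie in a single bag of any decomposition, so no decomposition can have width below 2. The upper and lower bounds meet at 2, so that is the treewidth.

2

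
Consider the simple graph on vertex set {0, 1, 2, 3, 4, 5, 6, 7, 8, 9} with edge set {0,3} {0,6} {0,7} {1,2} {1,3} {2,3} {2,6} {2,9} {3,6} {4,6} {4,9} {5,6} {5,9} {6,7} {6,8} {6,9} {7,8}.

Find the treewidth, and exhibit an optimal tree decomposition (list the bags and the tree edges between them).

The largest bag has 3 vertices, giving width 2; this decomposition certifies tw(G) ≤ 2. On the other hand G contains the 3-clique {1, 2, 3}. A clique must lie in a single bag of any decomposition, so no decomposition can have width below 2. Combining the bounds, tw(G) = 2.

Treewidth 2.
One optimal decomposition is:
Bags: B1 = {6, 7, 8}  B2 = {0, 6, 7}  B3 = {0, 3, 6}  B4 = {2, 3, 6}  B5 = {1, 2, 3}  B6 = {2, 6, 9}  B7 = {4, 6, 9}  B8 = {5, 6, 9}
Tree: B1–B2, B2–B3, B3–B4, B4–B5, B4–B6, B6–B7, B6–B8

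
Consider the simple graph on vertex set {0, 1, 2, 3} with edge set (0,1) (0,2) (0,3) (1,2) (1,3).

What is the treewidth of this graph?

2

A width-2 tree decomposition is:
Bags: B1 = {0, 1, 2}  B2 = {0, 1, 3}
Tree: B1–B2
Every bag has size at most 3, so the width is 3 − 1 = 2 and tw(G) ≤ 2. On the other hand G contains the 3-clique {0, 1, 2}. A clique must lie in a single bag of any decomposition, so no decomposition can have width below 2. Therefore the treewidth is 2.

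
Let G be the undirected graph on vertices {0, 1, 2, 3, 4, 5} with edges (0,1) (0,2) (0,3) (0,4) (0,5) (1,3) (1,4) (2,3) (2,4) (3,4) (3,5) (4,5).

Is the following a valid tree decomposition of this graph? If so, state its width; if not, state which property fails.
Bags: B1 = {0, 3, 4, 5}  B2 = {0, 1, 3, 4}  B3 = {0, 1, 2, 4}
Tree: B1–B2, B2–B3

A tree decomposition must satisfy three properties: every vertex lies in some bag; for every edge, both endpoints lie together in some bag; and for every vertex, the bags containing it form a connected subtree. Here edge (3,2) lies in no bag, so the decomposition is invalid.

No — edge (3,2) lies in no bag.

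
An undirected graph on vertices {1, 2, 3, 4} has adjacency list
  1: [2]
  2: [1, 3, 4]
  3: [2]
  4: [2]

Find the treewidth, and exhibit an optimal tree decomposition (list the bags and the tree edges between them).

The largest bag has 2 vertices, giving width 1; this decomposition certifies tw(G) ≤ 1. Since G has at least one edge (e.g. 2–3), it is not an edgeless graph, so tw(G) ≥ 1. Therefore the treewidth is 1.

Treewidth 1.
One such decomposition:
Bags: B1 = {2, 3}  B2 = {1, 2}  B3 = {2, 4}
Tree: B1–B2, B1–B3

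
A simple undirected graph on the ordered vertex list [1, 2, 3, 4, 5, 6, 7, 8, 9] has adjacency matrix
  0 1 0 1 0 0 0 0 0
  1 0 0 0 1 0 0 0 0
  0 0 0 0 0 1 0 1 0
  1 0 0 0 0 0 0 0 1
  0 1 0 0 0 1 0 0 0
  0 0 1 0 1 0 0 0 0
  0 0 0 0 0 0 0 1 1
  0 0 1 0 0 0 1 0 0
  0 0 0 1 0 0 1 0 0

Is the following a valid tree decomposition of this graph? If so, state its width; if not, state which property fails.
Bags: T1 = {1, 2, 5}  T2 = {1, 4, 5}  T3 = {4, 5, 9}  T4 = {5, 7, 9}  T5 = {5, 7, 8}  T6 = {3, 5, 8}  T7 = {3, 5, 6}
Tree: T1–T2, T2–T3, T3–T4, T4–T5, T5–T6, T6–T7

Yes; width 2.

Checking the three conditions: (i) the bags cover all of {1, 2, 3, 4, 5, 6, 7, 8, 9}; (ii) for each edge, some bag contains both endpoints; (iii) the bags containing any fixed vertex form a subtree. All hold, so the decomposition is valid with width 3 − 1 = 2.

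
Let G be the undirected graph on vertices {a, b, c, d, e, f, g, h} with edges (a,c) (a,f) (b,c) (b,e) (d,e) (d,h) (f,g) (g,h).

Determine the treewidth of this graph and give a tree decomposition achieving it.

Treewidth 2.
One optimal decomposition is:
Bags: B1 = {a, b, c}  B2 = {a, b, f}  B3 = {b, f, g}  B4 = {b, g, h}  B5 = {b, d, h}  B6 = {b, d, e}
Tree: B1–B2, B2–B3, B3–B4, B4–B5, B5–B6

Each bag holds 3 vertices, so the decomposition has width 2, which upper-bounds the treewidth. For the lower bound, G contains the cycle b–c–a–f–g–h–d–e–b, so G is not a forest; only forests have treewidth ≤ 1, hence tw(G) ≥ 2. Hence tw(G) = 2 exactly.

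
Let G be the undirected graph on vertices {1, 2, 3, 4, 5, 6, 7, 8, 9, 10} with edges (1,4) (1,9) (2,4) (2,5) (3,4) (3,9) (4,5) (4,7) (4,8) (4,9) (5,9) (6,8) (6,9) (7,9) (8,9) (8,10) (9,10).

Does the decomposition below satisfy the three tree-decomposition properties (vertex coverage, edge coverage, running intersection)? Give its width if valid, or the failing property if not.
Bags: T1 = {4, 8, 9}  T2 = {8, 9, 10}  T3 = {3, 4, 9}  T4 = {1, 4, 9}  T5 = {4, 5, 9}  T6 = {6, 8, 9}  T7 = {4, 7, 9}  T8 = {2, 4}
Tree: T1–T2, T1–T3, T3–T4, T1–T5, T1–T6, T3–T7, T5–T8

A tree decomposition must satisfy three properties: every vertex lies in some bag; for every edge, both endpoints lie together in some bag; and for every vertex, the bags containing it form a connected subtree. Here edge (5,2) lies in no bag, so the decomposition is invalid.

No — edge (5,2) lies in no bag.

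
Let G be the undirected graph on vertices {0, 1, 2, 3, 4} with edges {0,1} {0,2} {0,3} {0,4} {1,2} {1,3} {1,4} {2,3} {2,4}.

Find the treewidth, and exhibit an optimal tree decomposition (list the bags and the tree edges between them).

Treewidth 3.
One such decomposition:
Bags: B1 = {0, 1, 2, 3}  B2 = {0, 1, 2, 4}
Tree: B1–B2

Each bag holds 4 vertices, so the decomposition has width 3, which upper-bounds the treewidth. Conversely, {0, 1, 2, 3} is a clique of size 4, and the vertices of any clique must share a bag in every tree decomposition; so some bag has ≥ 4 vertices and tw(G) ≥ 3. Therefore the treewidth is 3.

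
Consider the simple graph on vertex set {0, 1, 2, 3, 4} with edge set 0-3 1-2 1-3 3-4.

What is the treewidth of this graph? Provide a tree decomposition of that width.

The largest bag has 2 vertices, giving width 1; this decomposition certifies tw(G) ≤ 1. G has an edge, so its treewidth is at least 1. Combining the bounds, tw(G) = 1.

Treewidth 1.
One optimal decomposition is:
Bags: B1 = {1, 3}  B2 = {1, 2}  B3 = {0, 3}  B4 = {3, 4}
Tree: B1–B2, B1–B3, B3–B4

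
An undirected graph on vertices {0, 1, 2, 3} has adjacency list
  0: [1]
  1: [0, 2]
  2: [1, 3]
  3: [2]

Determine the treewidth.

A width-1 tree decomposition is:
Bags: B1 = {2, 3}  B2 = {1, 2}  B3 = {0, 1}
Tree: B1–B2, B2–B3
The largest bag has 2 vertices, giving width 1; this decomposition certifies tw(G) ≤ 1. Since G has at least one edge (e.g. 3–2), it is not an edgeless graph, so tw(G) ≥ 1. Combining the bounds, tw(G) = 1.

1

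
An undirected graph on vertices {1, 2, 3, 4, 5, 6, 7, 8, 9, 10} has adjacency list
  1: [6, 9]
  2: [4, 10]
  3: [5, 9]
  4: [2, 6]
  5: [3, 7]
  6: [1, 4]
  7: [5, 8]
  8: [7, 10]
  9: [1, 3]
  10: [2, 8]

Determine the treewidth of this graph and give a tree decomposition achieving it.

Treewidth 2.
One such decomposition:
Bags: B1 = {1, 4, 6}  B2 = {1, 4, 9}  B3 = {3, 4, 9}  B4 = {3, 4, 5}  B5 = {4, 5, 7}  B6 = {4, 7, 8}  B7 = {4, 8, 10}  B8 = {2, 4, 10}
Tree: B1–B2, B2–B3, B3–B4, B4–B5, B5–B6, B6–B7, B7–B8

Each bag holds 3 vertices, so the decomposition has width 2, which upper-bounds the treewidth. Since 4–6–1–9–3–5–7–8–10–2–4 is a cycle in G, G is not acyclic. Forests are exactly the graphs of treewidth ≤ 1, so tw(G) ≥ 2. Hence tw(G) = 2 exactly.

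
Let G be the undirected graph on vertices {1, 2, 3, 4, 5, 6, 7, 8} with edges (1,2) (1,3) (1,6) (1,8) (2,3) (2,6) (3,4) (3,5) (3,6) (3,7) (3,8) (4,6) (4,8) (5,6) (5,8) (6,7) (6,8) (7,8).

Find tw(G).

3

A width-3 tree decomposition is:
Bags: B1 = {3, 6, 7, 8}  B2 = {1, 3, 6, 8}  B3 = {3, 5, 6, 8}  B4 = {3, 4, 6, 8}  B5 = {1, 2, 3, 6}
Tree: B1–B2, B2–B3, B1–B4, B2–B5
The largest bag has 4 vertices, giving width 3; this decomposition certifies tw(G) ≤ 3. Conversely, {1, 3, 6, 8} is a clique of size 4, and the vertices of any clique must share a bag in every tree decomposition; so some bag has ≥ 4 vertices and tw(G) ≥ 3. Hence tw(G) = 3 exactly.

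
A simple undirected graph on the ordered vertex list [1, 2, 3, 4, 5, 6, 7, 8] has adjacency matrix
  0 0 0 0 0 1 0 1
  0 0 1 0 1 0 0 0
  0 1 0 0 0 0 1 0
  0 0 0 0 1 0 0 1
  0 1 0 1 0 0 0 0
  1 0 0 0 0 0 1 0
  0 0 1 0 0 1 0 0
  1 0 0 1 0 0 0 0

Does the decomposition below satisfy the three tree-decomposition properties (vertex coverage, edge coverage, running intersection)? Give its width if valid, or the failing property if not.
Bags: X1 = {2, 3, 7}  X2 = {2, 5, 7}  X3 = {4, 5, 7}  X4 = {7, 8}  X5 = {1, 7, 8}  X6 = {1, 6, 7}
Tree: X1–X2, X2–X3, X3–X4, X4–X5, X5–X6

A tree decomposition must satisfy three properties: every vertex lies in some bag; for every edge, both endpoints lie together in some bag; and for every vertex, the bags containing it form a connected subtree. Here edge (4,8) lies in no bag, so the decomposition is invalid.

No — edge (4,8) lies in no bag.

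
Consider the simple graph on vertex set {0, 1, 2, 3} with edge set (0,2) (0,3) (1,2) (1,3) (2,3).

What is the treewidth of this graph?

A width-2 tree decomposition is:
Bags: B1 = {1, 2, 3}  B2 = {0, 2, 3}
Tree: B1–B2
Every bag has size at most 3, so the width is 3 − 1 = 2 and tw(G) ≤ 2. For the lower bound, the 3 vertices {0, 2, 3} are pairwise adjacent, and any tree decomposition puts a clique entirely inside one bag — forcing width ≥ 2. Therefore the treewidth is 2.

2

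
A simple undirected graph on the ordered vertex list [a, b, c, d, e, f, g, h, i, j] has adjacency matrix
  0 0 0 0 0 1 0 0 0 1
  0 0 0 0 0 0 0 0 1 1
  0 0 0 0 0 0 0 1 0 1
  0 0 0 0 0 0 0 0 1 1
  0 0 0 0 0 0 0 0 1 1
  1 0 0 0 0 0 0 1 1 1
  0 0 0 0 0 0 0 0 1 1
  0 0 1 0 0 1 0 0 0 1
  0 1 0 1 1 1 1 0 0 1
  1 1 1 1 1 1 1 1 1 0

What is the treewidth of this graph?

2

A width-2 tree decomposition is:
Bags: B1 = {e, i, j}  B2 = {b, i, j}  B3 = {f, i, j}  B4 = {g, i, j}  B5 = {f, h, j}  B6 = {c, h, j}  B7 = {a, f, j}  B8 = {d, i, j}
Tree: B1–B2, B1–B3, B2–B4, B3–B5, B5–B6, B3–B7, B3–B8
The largest bag has 3 vertices, giving width 2; this decomposition certifies tw(G) ≤ 2. Conversely, {c, h, j} is a clique of size 3, and the vertices of any clique must share a bag in every tree decomposition; so some bag has ≥ 3 vertices and tw(G) ≥ 2. The upper and lower bounds meet at 2, so that is the treewidth.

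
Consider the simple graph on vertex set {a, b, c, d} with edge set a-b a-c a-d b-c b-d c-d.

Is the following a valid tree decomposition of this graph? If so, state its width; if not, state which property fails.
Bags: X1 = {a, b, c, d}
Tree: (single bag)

Every vertex of G appears in some bag (union = {a, b, c, d}); every edge is covered by a bag; and for each vertex v the set of bags containing v is connected in the bag tree. The decomposition is therefore valid. The largest bag has 4 vertices, so the width is 3.

Yes; width 3.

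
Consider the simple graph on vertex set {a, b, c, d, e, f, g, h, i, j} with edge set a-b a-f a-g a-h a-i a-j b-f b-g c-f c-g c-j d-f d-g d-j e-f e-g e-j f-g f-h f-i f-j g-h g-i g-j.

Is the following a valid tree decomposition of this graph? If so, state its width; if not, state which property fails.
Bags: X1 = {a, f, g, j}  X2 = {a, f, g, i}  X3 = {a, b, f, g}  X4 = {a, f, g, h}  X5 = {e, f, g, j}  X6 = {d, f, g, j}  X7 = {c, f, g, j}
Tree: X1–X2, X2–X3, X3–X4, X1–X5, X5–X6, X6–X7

Yes; width 3.

Vertex coverage: the bags together contain {a, b, c, d, e, f, g, h, i, j}, the full vertex set. Edge coverage: each edge of G has both endpoints in at least one bag. Running intersection: for every vertex, the bags containing it form a connected subtree. All three properties hold, so this is a valid tree decomposition of width max|bag| − 1 = 3, and hence tw(G) ≤ 3.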